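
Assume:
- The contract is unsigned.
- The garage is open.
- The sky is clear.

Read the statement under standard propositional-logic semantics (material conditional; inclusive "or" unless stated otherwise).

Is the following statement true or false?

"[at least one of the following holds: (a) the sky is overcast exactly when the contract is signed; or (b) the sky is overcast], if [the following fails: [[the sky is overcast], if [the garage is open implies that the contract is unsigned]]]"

True.

Let M = "the garage is closed" (F), G = "the contract is signed" (F), S = "the sky is overcast" (F).
Formalization: ~((~M -> ~G) -> S) -> ((S <-> G) | S)

~M = ~F = T
~G = ~F = T
~M -> ~G = T -> T = T
(~M -> ~G) -> S = T -> F = F
~((~M -> ~G) -> S) = ~F = T
S <-> G = F <-> F = T
(S <-> G) | S = T | F = T
~((~M -> ~G) -> S) -> ((S <-> G) | S) = T -> T = T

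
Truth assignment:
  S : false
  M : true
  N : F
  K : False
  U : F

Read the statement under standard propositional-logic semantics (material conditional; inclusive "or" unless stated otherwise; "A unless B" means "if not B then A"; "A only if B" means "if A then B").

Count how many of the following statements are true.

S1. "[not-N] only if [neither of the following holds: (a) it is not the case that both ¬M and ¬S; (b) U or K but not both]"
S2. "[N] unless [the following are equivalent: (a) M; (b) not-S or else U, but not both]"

S1: In symbols: ~N -> ((~M nand ~S) nor (U xor K))

~N = ~F = T
~M = ~T = F
~S = ~F = T
~M nand ~S = F nand T = T
U xor K = F xor F = F
(~M nand ~S) nor (U xor K) = T nor F = F
~N -> ((~M nand ~S) nor (U xor K)) = T -> F = F
Thus S1 is false.

S2: In symbols: N | (M <-> (~S xor U))

~S = ~F = T
~S xor U = T xor F = T
M <-> (~S xor U) = T <-> T = T
N | (M <-> (~S xor U)) = F | T = T
Hence S2 is true.

1 of the 2 statements is true (S2).

1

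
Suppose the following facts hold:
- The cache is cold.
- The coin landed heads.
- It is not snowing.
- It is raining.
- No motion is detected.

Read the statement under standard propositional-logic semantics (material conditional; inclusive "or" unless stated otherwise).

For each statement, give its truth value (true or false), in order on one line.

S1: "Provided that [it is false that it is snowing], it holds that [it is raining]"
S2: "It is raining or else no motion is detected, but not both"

Let R = "it is snowing" (False), S = "it is raining" (True), U = "motion is detected" (False).

S1: This is not R -> S.

not R = not False = True
not R -> S = True -> True = True
So S1 is true.

S2: This is S xor not U.

not U = not False = True
S xor not U = True xor True = False
Thus S2 is false.

S1 True, S2 False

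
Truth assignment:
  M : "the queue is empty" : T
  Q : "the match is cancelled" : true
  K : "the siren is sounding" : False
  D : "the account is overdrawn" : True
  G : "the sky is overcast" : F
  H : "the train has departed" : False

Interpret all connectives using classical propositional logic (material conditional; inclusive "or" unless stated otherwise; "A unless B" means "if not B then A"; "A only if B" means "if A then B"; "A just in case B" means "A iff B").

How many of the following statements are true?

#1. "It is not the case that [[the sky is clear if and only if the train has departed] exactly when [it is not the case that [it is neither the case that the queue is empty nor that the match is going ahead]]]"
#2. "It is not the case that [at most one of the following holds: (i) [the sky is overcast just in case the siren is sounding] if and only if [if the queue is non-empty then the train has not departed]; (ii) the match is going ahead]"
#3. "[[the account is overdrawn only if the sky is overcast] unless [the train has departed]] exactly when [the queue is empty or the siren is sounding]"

1

#1: Formalization: ¬((¬G ↔ H) ↔ ¬(M ↓ ¬Q))

¬G = ¬F = T
¬G ↔ H = T ↔ F = F
¬Q = ¬T = F
M ↓ ¬Q = T ↓ F = F
¬(M ↓ ¬Q) = ¬F = T
(¬G ↔ H) ↔ ¬(M ↓ ¬Q) = F ↔ T = F
¬((¬G ↔ H) ↔ ¬(M ↓ ¬Q)) = ¬F = T
Hence #1 is true.

#2: Formalization: ¬(((G ↔ K) ↔ (¬M → ¬H)) ↑ ¬Q)

G ↔ K = F ↔ F = T
¬M = ¬T = F
¬H = ¬F = T
¬M → ¬H = F → T = T
(G ↔ K) ↔ (¬M → ¬H) = T ↔ T = T
¬Q = ¬T = F
((G ↔ K) ↔ (¬M → ¬H)) ↑ ¬Q = T ↑ F = T
¬(((G ↔ K) ↔ (¬M → ¬H)) ↑ ¬Q) = ¬T = F
So #2 is false.

#3: Parsed as ((D → G) ∨ H) ↔ (M ∨ K)

D → G = T → F = F
(D → G) ∨ H = F ∨ F = F
M ∨ K = T ∨ F = T
((D → G) ∨ H) ↔ (M ∨ K) = F ↔ T = F
Thus #3 is false.

Count: 1.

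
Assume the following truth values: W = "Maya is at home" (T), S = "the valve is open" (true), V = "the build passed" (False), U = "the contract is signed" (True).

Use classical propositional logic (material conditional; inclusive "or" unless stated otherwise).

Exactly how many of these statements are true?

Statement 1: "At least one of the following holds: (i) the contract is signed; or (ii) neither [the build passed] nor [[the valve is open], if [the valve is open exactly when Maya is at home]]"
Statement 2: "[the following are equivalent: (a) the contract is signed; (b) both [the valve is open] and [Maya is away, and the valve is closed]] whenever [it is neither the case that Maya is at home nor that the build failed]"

2

Statement 1: This is U or (V nor ((S iff W) -> S)).

S iff W = True iff True = True
(S iff W) -> S = True -> True = True
V nor ((S iff W) -> S) = False nor True = False
U or (V nor ((S iff W) -> S)) = True or False = True
Thus Statement 1 is true.

Statement 2: Formalization: (W nor not V) -> (U iff (S and (not W and not S)))

not V = not False = True
W nor not V = True nor True = False
not W = not True = False
not S = not True = False
not W and not S = False and False = False
S and (not W and not S) = True and False = False
U iff (S and (not W and not S)) = True iff False = False
(W nor not V) -> (U iff (S and (not W and not S))) = False -> False = True
Thus Statement 2 is true.

2 of the 2 statements are true (Statement 1, Statement 2).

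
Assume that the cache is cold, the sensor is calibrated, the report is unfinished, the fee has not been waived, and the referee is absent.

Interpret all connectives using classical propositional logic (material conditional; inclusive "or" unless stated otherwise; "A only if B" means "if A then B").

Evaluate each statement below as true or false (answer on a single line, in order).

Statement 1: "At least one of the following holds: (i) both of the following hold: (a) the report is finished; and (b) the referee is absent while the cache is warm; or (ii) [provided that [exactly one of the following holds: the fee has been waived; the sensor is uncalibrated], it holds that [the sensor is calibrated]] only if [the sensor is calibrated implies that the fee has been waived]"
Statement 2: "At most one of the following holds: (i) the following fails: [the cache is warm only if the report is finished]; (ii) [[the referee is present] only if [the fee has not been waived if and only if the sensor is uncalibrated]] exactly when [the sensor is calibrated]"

Statement 1 F / Statement 2 T

Let R = "the report is finished" (F), U = "the referee is present" (F), P = "the cache is warm" (F), S = "the fee has been waived" (F), Q = "the sensor is calibrated" (T).

Statement 1: In symbols: (R ∧ (¬U ∧ P)) ∨ (((S ⊕ ¬Q) → Q) → (Q → S))

¬U = ¬F = T
¬U ∧ P = T ∧ F = F
R ∧ (¬U ∧ P) = F ∧ F = F
¬Q = ¬T = F
S ⊕ ¬Q = F ⊕ F = F
(S ⊕ ¬Q) → Q = F → T = T
Q → S = T → F = F
((S ⊕ ¬Q) → Q) → (Q → S) = T → F = F
(R ∧ (¬U ∧ P)) ∨ (((S ⊕ ¬Q) → Q) → (Q → S)) = F ∨ F = F
Hence Statement 1 is false.

Statement 2: In symbols: ¬(P → R) ↑ ((U → (¬S ↔ ¬Q)) ↔ Q)

P → R = F → F = T
¬(P → R) = ¬T = F
¬S = ¬F = T
¬Q = ¬T = F
¬S ↔ ¬Q = T ↔ F = F
U → (¬S ↔ ¬Q) = F → F = T
(U → (¬S ↔ ¬Q)) ↔ Q = T ↔ T = T
¬(P → R) ↑ ((U → (¬S ↔ ¬Q)) ↔ Q) = F ↑ T = T
Thus Statement 2 is true.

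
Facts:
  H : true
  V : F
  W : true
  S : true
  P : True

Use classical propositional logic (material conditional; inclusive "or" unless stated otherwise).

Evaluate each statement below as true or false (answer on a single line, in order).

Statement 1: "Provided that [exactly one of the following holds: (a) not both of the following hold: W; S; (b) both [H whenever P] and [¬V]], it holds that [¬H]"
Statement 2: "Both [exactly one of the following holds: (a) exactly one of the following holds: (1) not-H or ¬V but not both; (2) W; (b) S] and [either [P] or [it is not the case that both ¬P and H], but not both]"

Statement 1 F; Statement 2 F

Statement 1: Parsed as ((W nand S) xor ((P -> H) and not V)) -> not H

W nand S = True nand True = False
P -> H = True -> True = True
not V = not False = True
(P -> H) and not V = True and True = True
(W nand S) xor ((P -> H) and not V) = False xor True = True
not H = not True = False
((W nand S) xor ((P -> H) and not V)) -> not H = True -> False = False
Thus Statement 1 is false.

Statement 2: This is (((not H xor not V) xor W) xor S) and (P xor (not P nand H)).

not H = not True = False
not V = not False = True
not H xor not V = False xor True = True
(not H xor not V) xor W = True xor True = False
((not H xor not V) xor W) xor S = False xor True = True
not P = not True = False
not P nand H = False nand True = True
P xor (not P nand H) = True xor True = False
(((not H xor not V) xor W) xor S) and (P xor (not P nand H)) = True and False = False
So Statement 2 is false.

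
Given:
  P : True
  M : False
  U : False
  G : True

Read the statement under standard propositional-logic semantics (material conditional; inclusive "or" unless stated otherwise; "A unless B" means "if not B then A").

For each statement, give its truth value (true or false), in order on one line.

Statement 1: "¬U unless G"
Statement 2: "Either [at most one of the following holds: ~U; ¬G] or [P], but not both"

Statement 1: This is ~U | G.

~U = ~F = T
~U | G = T | T = T
Thus Statement 1 is true.

Statement 2: This is (~U nand ~G) xor P.

~U = ~F = T
~G = ~T = F
~U nand ~G = T nand F = T
(~U nand ~G) xor P = T xor T = F
Hence Statement 2 is false.

Statement 1 true, Statement 2 false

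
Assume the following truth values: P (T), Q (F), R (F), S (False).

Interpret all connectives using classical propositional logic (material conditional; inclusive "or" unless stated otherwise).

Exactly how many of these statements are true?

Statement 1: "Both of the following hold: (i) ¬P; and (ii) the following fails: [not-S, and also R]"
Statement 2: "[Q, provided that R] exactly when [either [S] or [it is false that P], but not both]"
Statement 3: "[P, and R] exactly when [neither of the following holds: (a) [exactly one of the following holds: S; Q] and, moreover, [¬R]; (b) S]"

0

Statement 1: Parsed as ~P & ~(~S & R)

~P = ~T = F
~S = ~F = T
~S & R = T & F = F
~(~S & R) = ~F = T
~P & ~(~S & R) = F & T = F
So Statement 1 is false.

Statement 2: This is (R -> Q) <-> (S xor ~P).

R -> Q = F -> F = T
~P = ~T = F
S xor ~P = F xor F = F
(R -> Q) <-> (S xor ~P) = T <-> F = F
Thus Statement 2 is false.

Statement 3: This is (P & R) <-> (((S xor Q) & ~R) nor S).

P & R = T & F = F
S xor Q = F xor F = F
~R = ~F = T
(S xor Q) & ~R = F & T = F
((S xor Q) & ~R) nor S = F nor F = T
(P & R) <-> (((S xor Q) & ~R) nor S) = F <-> T = F
Thus Statement 3 is false.

0 of the 3 statements are true (none).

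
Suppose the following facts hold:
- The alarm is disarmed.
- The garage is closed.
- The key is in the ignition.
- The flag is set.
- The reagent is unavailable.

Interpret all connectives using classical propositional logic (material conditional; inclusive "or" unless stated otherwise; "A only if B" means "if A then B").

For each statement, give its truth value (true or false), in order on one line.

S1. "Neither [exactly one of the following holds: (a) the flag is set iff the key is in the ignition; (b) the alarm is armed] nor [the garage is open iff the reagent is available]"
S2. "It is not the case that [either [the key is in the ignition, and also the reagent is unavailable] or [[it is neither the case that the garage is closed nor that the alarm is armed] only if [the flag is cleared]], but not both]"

S1 false, S2 true

Let V = "the flag is set" (T), N = "the key is in the ignition" (T), K = "the alarm is armed" (F), R = "the garage is closed" (T), G = "the reagent is available" (F).

S1: This is ((V <-> N) xor K) nor (~R <-> G).

V <-> N = T <-> T = T
(V <-> N) xor K = T xor F = T
~R = ~T = F
~R <-> G = F <-> F = T
((V <-> N) xor K) nor (~R <-> G) = T nor T = F
So S1 is false.

S2: In symbols: ~((N & ~G) xor ((R nor K) -> ~V))

~G = ~F = T
N & ~G = T & T = T
R nor K = T nor F = F
~V = ~T = F
(R nor K) -> ~V = F -> F = T
(N & ~G) xor ((R nor K) -> ~V) = T xor T = F
~((N & ~G) xor ((R nor K) -> ~V)) = ~F = T
Thus S2 is true.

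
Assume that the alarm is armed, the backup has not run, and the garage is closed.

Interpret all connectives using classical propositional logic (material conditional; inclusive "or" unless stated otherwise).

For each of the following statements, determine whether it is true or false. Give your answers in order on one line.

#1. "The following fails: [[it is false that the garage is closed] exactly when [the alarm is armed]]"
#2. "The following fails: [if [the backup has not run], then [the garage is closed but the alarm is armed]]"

#1 T; #2 F

Let S = "the garage is closed" (True), H = "the alarm is armed" (True), R = "the backup has run" (False).

#1: In symbols: not (not S iff H)

not S = not True = False
not S iff H = False iff True = False
not (not S iff H) = not False = True
Thus #1 is true.

#2: In symbols: not (not R -> (S and H))

not R = not False = True
S and H = True and True = True
not R -> (S and H) = True -> True = True
not (not R -> (S and H)) = not True = False
Thus #2 is false.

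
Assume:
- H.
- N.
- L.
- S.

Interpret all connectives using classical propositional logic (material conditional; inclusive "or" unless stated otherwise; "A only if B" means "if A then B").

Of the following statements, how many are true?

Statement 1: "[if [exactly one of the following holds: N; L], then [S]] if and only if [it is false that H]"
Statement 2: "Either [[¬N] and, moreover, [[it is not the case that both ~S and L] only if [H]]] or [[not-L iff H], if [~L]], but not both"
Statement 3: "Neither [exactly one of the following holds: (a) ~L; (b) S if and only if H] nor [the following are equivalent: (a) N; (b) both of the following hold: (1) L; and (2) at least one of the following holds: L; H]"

Statement 1: This is ((N ⊕ L) → S) ↔ ¬H.

N ⊕ L = T ⊕ T = F
(N ⊕ L) → S = F → T = T
¬H = ¬T = F
((N ⊕ L) → S) ↔ ¬H = T ↔ F = F
Hence Statement 1 is false.

Statement 2: In symbols: (¬N ∧ ((¬S ↑ L) → H)) ⊕ (¬L → (¬L ↔ H))

¬N = ¬T = F
¬S = ¬T = F
¬S ↑ L = F ↑ T = T
(¬S ↑ L) → H = T → T = T
¬N ∧ ((¬S ↑ L) → H) = F ∧ T = F
¬L = ¬T = F
¬L = ¬T = F
¬L ↔ H = F ↔ T = F
¬L → (¬L ↔ H) = F → F = T
(¬N ∧ ((¬S ↑ L) → H)) ⊕ (¬L → (¬L ↔ H)) = F ⊕ T = T
Thus Statement 2 is true.

Statement 3: In symbols: (¬L ⊕ (S ↔ H)) ↓ (N ↔ (L ∧ (L ∨ H)))

¬L = ¬T = F
S ↔ H = T ↔ T = T
¬L ⊕ (S ↔ H) = F ⊕ T = T
L ∨ H = T ∨ T = T
L ∧ (L ∨ H) = T ∧ T = T
N ↔ (L ∧ (L ∨ H)) = T ↔ T = T
(¬L ⊕ (S ↔ H)) ↓ (N ↔ (L ∧ (L ∨ H))) = T ↓ T = F
Thus Statement 3 is false.

Count: 1.

1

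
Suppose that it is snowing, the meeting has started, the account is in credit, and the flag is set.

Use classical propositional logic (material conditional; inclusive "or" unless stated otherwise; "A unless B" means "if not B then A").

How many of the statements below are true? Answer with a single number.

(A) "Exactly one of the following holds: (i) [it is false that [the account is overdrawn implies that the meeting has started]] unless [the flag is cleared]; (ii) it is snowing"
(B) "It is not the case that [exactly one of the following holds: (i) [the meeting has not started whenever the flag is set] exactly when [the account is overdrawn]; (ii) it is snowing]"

2

Let R = "the account is overdrawn" (False), Q = "the meeting has started" (True), S = "the flag is set" (True), P = "it is snowing" (True).

(A): In symbols: (not (R -> Q) or not S) xor P

R -> Q = False -> True = True
not (R -> Q) = not True = False
not S = not True = False
not (R -> Q) or not S = False or False = False
(not (R -> Q) or not S) xor P = False xor True = True
Thus (A) is true.

(B): This is not (((S -> not Q) iff R) xor P).

not Q = not True = False
S -> not Q = True -> False = False
(S -> not Q) iff R = False iff False = True
((S -> not Q) iff R) xor P = True xor True = False
not (((S -> not Q) iff R) xor P) = not False = True
So (B) is true.

2 of the 2 statements are true.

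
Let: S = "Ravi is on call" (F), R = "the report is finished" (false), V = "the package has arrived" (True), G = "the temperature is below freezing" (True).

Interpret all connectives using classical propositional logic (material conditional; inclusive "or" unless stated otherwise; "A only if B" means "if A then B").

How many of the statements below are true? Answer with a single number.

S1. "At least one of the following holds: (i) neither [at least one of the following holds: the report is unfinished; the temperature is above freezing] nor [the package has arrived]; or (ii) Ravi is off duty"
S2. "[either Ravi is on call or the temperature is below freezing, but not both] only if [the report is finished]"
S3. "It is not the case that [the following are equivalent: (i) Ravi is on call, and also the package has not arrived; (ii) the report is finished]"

1

S1: Parsed as ((~R | ~G) nor V) | ~S

~R = ~F = T
~G = ~T = F
~R | ~G = T | F = T
(~R | ~G) nor V = T nor T = F
~S = ~F = T
((~R | ~G) nor V) | ~S = F | T = T
Thus S1 is true.

S2: In symbols: (S xor G) -> R

S xor G = F xor T = T
(S xor G) -> R = T -> F = F
Thus S2 is false.

S3: This is ~((S & ~V) <-> R).

~V = ~T = F
S & ~V = F & F = F
(S & ~V) <-> R = F <-> F = T
~((S & ~V) <-> R) = ~T = F
So S3 is false.

True statements: 1 (S1).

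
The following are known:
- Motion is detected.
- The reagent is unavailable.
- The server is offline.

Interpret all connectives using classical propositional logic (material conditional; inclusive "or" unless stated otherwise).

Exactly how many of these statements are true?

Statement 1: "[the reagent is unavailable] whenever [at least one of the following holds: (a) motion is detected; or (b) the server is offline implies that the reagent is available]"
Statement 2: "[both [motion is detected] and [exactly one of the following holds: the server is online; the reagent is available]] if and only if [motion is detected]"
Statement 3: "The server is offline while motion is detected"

2

Let L = "motion is detected" (T), U = "the server is online" (F), P = "the reagent is available" (F).

Statement 1: Parsed as (L | (~U -> P)) -> ~P

~U = ~F = T
~U -> P = T -> F = F
L | (~U -> P) = T | F = T
~P = ~F = T
(L | (~U -> P)) -> ~P = T -> T = T
So Statement 1 is true.

Statement 2: In symbols: (L & (U xor P)) <-> L

U xor P = F xor F = F
L & (U xor P) = T & F = F
(L & (U xor P)) <-> L = F <-> T = F
So Statement 2 is false.

Statement 3: This is ~U & L.

~U = ~F = T
~U & L = T & T = T
Hence Statement 3 is true.

Count: 2.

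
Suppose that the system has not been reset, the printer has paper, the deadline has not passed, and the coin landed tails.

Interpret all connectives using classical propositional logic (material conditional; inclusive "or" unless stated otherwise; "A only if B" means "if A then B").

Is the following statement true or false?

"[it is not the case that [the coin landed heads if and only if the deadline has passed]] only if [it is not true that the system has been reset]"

Let M = "the coin landed heads" (False), Q = "the deadline has passed" (False), W = "the system has been reset" (False).
Parsed as not (M iff Q) -> not W

M iff Q = False iff False = True
not (M iff Q) = not True = False
not W = not False = True
not (M iff Q) -> not W = False -> True = True

True.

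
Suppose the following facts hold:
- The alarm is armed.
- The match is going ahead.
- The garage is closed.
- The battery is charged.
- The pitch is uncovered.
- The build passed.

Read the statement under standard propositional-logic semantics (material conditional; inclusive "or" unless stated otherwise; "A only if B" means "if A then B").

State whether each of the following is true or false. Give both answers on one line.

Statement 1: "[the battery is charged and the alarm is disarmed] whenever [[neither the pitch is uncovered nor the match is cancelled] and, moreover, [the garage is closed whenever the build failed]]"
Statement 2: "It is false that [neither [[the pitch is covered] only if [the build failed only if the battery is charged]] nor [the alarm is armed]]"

Let U = "the pitch is covered" (False), Q = "the match is cancelled" (False), V = "the build passed" (True), R = "the garage is closed" (True), S = "the battery is charged" (True), P = "the alarm is armed" (True).

Statement 1: This is ((not U nor Q) and (not V -> R)) -> (S and not P).

not U = not False = True
not U nor Q = True nor False = False
not V = not True = False
not V -> R = False -> True = True
(not U nor Q) and (not V -> R) = False and True = False
not P = not True = False
S and not P = True and False = False
((not U nor Q) and (not V -> R)) -> (S and not P) = False -> False = True
So Statement 1 is true.

Statement 2: This is not ((U -> (not V -> S)) nor P).

not V = not True = False
not V -> S = False -> True = True
U -> (not V -> S) = False -> True = True
(U -> (not V -> S)) nor P = True nor True = False
not ((U -> (not V -> S)) nor P) = not False = True
So Statement 2 is true.

Statement 1 T / Statement 2 T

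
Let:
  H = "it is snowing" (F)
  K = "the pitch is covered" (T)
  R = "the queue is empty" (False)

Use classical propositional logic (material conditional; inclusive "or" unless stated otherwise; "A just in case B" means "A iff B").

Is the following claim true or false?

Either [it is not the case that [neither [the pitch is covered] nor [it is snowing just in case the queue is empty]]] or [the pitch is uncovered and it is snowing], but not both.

True

Formalization: ~(K nor (H <-> R)) xor (~K & H)

H <-> R = F <-> F = T
K nor (H <-> R) = T nor T = F
~(K nor (H <-> R)) = ~F = T
~K = ~T = F
~K & H = F & F = F
~(K nor (H <-> R)) xor (~K & H) = T xor F = T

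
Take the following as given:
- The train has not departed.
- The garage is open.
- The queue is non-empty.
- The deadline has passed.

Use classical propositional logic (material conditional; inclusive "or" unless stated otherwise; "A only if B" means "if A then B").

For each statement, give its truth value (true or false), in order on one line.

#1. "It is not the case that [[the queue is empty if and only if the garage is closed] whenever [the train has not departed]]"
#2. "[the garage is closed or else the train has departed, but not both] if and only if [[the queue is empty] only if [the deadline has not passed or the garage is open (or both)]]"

#1 F / #2 F

Let P = "the train has departed" (F), R = "the queue is empty" (F), Q = "the garage is closed" (F), S = "the deadline has passed" (T).

#1: This is ~(~P -> (R <-> Q)).

~P = ~F = T
R <-> Q = F <-> F = T
~P -> (R <-> Q) = T -> T = T
~(~P -> (R <-> Q)) = ~T = F
Hence #1 is false.

#2: Formalization: (Q xor P) <-> (R -> (~S | ~Q))

Q xor P = F xor F = F
~S = ~T = F
~Q = ~F = T
~S | ~Q = F | T = T
R -> (~S | ~Q) = F -> T = T
(Q xor P) <-> (R -> (~S | ~Q)) = F <-> T = F
So #2 is false.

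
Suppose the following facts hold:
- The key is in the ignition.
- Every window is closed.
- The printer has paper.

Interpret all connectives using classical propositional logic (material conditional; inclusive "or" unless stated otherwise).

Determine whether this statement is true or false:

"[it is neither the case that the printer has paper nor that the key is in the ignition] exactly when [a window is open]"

Let R = "the printer has paper" (T), P = "the key is in the ignition" (T), Q = "a window is open" (F).
Formalization: (R nor P) <-> Q

R nor P = T nor T = F
(R nor P) <-> Q = F <-> F = T

True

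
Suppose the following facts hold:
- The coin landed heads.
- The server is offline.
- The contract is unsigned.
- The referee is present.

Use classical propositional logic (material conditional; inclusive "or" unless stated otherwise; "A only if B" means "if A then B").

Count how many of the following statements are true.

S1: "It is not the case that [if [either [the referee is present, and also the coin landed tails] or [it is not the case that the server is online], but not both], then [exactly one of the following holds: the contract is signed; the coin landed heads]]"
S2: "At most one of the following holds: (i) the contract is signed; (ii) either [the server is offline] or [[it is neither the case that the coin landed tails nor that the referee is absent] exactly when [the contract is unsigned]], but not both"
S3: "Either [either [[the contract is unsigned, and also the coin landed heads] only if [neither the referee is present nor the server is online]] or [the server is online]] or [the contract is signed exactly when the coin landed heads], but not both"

Let S = "the referee is present" (True), P = "the coin landed heads" (True), Q = "the server is online" (False), R = "the contract is signed" (False).

S1: In symbols: not (((S and not P) xor not Q) -> (R xor P))

not P = not True = False
S and not P = True and False = False
not Q = not False = True
(S and not P) xor not Q = False xor True = True
R xor P = False xor True = True
((S and not P) xor not Q) -> (R xor P) = True -> True = True
not (((S and not P) xor not Q) -> (R xor P)) = not True = False
So S1 is false.

S2: Parsed as R nand (not Q xor ((not P nor not S) iff not R))

not Q = not False = True
not P = not True = False
not S = not True = False
not P nor not S = False nor False = True
not R = not False = True
(not P nor not S) iff not R = True iff True = True
not Q xor ((not P nor not S) iff not R) = True xor True = False
R nand (not Q xor ((not P nor not S) iff not R)) = False nand False = True
Thus S2 is true.

S3: Formalization: (((not R and P) -> (S nor Q)) or Q) xor (R iff P)

not R = not False = True
not R and P = True and True = True
S nor Q = True nor False = False
(not R and P) -> (S nor Q) = True -> False = False
((not R and P) -> (S nor Q)) or Q = False or False = False
R iff P = False iff True = False
(((not R and P) -> (S nor Q)) or Q) xor (R iff P) = False xor False = False
Thus S3 is false.

True statements: 1.

1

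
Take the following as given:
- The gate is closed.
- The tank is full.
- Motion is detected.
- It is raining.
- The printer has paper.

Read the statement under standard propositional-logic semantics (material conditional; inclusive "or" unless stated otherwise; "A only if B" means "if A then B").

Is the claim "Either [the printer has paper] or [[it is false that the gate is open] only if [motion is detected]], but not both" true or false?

false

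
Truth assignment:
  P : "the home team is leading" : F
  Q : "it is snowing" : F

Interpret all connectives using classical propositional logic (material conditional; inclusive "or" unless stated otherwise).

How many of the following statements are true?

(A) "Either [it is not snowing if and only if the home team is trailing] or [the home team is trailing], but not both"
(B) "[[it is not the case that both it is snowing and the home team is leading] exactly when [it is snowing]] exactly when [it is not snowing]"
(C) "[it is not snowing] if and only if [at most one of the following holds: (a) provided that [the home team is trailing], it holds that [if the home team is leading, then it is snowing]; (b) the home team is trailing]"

0

(A): Formalization: (~Q <-> ~P) xor ~P

~Q = ~F = T
~P = ~F = T
~Q <-> ~P = T <-> T = T
~P = ~F = T
(~Q <-> ~P) xor ~P = T xor T = F
So (A) is false.

(B): Formalization: ((Q nand P) <-> Q) <-> ~Q

Q nand P = F nand F = T
(Q nand P) <-> Q = T <-> F = F
~Q = ~F = T
((Q nand P) <-> Q) <-> ~Q = F <-> T = F
Thus (B) is false.

(C): This is ~Q <-> ((~P -> (P -> Q)) nand ~P).

~Q = ~F = T
~P = ~F = T
P -> Q = F -> F = T
~P -> (P -> Q) = T -> T = T
~P = ~F = T
(~P -> (P -> Q)) nand ~P = T nand T = F
~Q <-> ((~P -> (P -> Q)) nand ~P) = T <-> F = F
So (C) is false.

True statements: 0 (none).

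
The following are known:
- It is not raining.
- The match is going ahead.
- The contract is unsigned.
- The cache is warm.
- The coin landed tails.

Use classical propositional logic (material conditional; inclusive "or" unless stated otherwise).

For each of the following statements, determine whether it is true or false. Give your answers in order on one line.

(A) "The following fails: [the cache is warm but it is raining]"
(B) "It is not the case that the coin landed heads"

(A) True, (B) True

Let S = "the cache is warm" (True), N = "it is raining" (False), H = "the coin landed heads" (False).

(A): In symbols: not (S and N)

S and N = True and False = False
not (S and N) = not False = True
So (A) is true.

(B): Parsed as not H

not H = not False = True
So (B) is true.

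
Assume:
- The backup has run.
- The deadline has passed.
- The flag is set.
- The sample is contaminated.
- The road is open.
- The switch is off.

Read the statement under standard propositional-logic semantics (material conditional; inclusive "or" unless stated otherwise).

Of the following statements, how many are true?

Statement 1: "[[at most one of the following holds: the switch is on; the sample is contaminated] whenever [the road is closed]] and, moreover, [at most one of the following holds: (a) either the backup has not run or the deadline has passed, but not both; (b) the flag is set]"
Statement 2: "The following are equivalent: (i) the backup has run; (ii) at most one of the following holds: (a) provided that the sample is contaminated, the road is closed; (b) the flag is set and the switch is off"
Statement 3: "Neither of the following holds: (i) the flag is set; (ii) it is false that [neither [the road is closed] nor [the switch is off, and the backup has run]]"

Let P = "the road is closed" (F), V = "the switch is on" (F), G = "the sample is contaminated" (T), M = "the backup has run" (T), N = "the deadline has passed" (T), W = "the flag is set" (T).

Statement 1: In symbols: (P → (V ↑ G)) ∧ ((¬M ⊕ N) ↑ W)

V ↑ G = F ↑ T = T
P → (V ↑ G) = F → T = T
¬M = ¬T = F
¬M ⊕ N = F ⊕ T = T
(¬M ⊕ N) ↑ W = T ↑ T = F
(P → (V ↑ G)) ∧ ((¬M ⊕ N) ↑ W) = T ∧ F = F
Hence Statement 1 is false.

Statement 2: This is M ↔ ((G → P) ↑ (W ∧ ¬V)).

G → P = T → F = F
¬V = ¬F = T
W ∧ ¬V = T ∧ T = T
(G → P) ↑ (W ∧ ¬V) = F ↑ T = T
M ↔ ((G → P) ↑ (W ∧ ¬V)) = T ↔ T = T
So Statement 2 is true.

Statement 3: Formalization: W ↓ ¬(P ↓ (¬V ∧ M))

¬V = ¬F = T
¬V ∧ M = T ∧ T = T
P ↓ (¬V ∧ M) = F ↓ T = F
¬(P ↓ (¬V ∧ M)) = ¬F = T
W ↓ ¬(P ↓ (¬V ∧ M)) = T ↓ T = F
So Statement 3 is false.

1 of the 3 statements is true (Statement 2).

1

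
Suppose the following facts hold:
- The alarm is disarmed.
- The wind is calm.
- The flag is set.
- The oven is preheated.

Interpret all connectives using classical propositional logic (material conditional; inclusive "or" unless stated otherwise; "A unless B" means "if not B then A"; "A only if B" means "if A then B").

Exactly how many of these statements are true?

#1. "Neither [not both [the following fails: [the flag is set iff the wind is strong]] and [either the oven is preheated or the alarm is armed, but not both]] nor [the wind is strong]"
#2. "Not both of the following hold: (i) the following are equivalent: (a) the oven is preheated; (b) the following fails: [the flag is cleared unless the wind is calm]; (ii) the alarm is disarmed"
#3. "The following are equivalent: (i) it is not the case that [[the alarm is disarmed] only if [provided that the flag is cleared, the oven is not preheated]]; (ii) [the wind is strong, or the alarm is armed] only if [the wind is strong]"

Let R = "the flag is set" (T), Q = "the wind is strong" (F), S = "the oven is preheated" (T), P = "the alarm is armed" (F).

#1: Formalization: (~(R <-> Q) nand (S xor P)) nor Q

R <-> Q = T <-> F = F
~(R <-> Q) = ~F = T
S xor P = T xor F = T
~(R <-> Q) nand (S xor P) = T nand T = F
(~(R <-> Q) nand (S xor P)) nor Q = F nor F = T
Hence #1 is true.

#2: Formalization: (S <-> ~(~R | ~Q)) nand ~P

~R = ~T = F
~Q = ~F = T
~R | ~Q = F | T = T
~(~R | ~Q) = ~T = F
S <-> ~(~R | ~Q) = T <-> F = F
~P = ~F = T
(S <-> ~(~R | ~Q)) nand ~P = F nand T = T
Hence #2 is true.

#3: In symbols: ~(~P -> (~R -> ~S)) <-> ((Q | P) -> Q)

~P = ~F = T
~R = ~T = F
~S = ~T = F
~R -> ~S = F -> F = T
~P -> (~R -> ~S) = T -> T = T
~(~P -> (~R -> ~S)) = ~T = F
Q | P = F | F = F
(Q | P) -> Q = F -> F = T
~(~P -> (~R -> ~S)) <-> ((Q | P) -> Q) = F <-> T = F
So #3 is false.

True statements: 2 (#1, #2).

2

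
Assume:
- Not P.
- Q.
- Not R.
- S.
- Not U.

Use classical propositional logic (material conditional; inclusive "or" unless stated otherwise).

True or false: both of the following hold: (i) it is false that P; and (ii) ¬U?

The statement is true.

Parsed as not P and not U

not P = not False = True
not U = not False = True
not P and not U = True and True = True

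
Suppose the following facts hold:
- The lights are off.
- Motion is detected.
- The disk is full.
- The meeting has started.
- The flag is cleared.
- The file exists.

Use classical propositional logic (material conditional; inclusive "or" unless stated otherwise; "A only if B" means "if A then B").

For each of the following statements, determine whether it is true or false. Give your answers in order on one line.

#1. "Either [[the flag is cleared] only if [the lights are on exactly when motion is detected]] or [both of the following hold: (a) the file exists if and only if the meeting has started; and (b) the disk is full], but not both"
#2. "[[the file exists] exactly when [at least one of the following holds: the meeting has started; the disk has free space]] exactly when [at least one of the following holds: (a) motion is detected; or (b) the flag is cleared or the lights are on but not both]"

#1 T / #2 T

Let U = "the flag is set" (False), P = "the lights are on" (False), Q = "motion is detected" (True), V = "the file exists" (True), S = "the meeting has started" (True), R = "the disk is full" (True).

#1: Parsed as (not U -> (P iff Q)) xor ((V iff S) and R)

not U = not False = True
P iff Q = False iff True = False
not U -> (P iff Q) = True -> False = False
V iff S = True iff True = True
(V iff S) and R = True and True = True
(not U -> (P iff Q)) xor ((V iff S) and R) = False xor True = True
Hence #1 is true.

#2: Parsed as (V iff (S or not R)) iff (Q or (not U xor P))

not R = not True = False
S or not R = True or False = True
V iff (S or not R) = True iff True = True
not U = not False = True
not U xor P = True xor False = True
Q or (not U xor P) = True or True = True
(V iff (S or not R)) iff (Q or (not U xor P)) = True iff True = True
So #2 is true.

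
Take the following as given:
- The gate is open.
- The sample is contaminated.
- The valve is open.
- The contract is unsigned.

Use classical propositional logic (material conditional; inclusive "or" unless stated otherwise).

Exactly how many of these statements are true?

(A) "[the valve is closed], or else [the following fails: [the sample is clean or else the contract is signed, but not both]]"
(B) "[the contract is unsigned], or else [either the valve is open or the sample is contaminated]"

Let R = "the valve is open" (T), Q = "the sample is contaminated" (T), S = "the contract is signed" (F).

(A): Formalization: ~R | ~(~Q xor S)

~R = ~T = F
~Q = ~T = F
~Q xor S = F xor F = F
~(~Q xor S) = ~F = T
~R | ~(~Q xor S) = F | T = T
Thus (A) is true.

(B): In symbols: ~S | (R | Q)

~S = ~F = T
R | Q = T | T = T
~S | (R | Q) = T | T = T
Hence (B) is true.

Count: 2.

2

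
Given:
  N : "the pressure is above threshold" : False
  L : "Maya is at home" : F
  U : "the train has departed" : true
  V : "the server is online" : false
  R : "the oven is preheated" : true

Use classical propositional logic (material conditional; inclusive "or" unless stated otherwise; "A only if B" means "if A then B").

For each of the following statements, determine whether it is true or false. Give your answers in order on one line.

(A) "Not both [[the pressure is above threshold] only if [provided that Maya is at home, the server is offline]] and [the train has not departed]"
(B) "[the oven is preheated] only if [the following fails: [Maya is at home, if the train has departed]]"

(A): In symbols: (N -> (L -> not V)) nand not U

not V = not False = True
L -> not V = False -> True = True
N -> (L -> not V) = False -> True = True
not U = not True = False
(N -> (L -> not V)) nand not U = True nand False = True
Thus (A) is true.

(B): Formalization: R -> not (U -> L)

U -> L = True -> False = False
not (U -> L) = not False = True
R -> not (U -> L) = True -> True = True
So (B) is true.

(A) True; (B) True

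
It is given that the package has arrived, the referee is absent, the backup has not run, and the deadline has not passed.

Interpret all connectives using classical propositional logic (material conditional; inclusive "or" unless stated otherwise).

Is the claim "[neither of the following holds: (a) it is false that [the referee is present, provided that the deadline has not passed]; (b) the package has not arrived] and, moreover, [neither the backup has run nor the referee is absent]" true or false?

The statement is false.

Let S = "the deadline has passed" (F), Q = "the referee is present" (F), P = "the package has arrived" (T), R = "the backup has run" (F).
Parsed as (~(~S -> Q) nor ~P) & (R nor ~Q)

~S = ~F = T
~S -> Q = T -> F = F
~(~S -> Q) = ~F = T
~P = ~T = F
~(~S -> Q) nor ~P = T nor F = F
~Q = ~F = T
R nor ~Q = F nor T = F
(~(~S -> Q) nor ~P) & (R nor ~Q) = F & F = F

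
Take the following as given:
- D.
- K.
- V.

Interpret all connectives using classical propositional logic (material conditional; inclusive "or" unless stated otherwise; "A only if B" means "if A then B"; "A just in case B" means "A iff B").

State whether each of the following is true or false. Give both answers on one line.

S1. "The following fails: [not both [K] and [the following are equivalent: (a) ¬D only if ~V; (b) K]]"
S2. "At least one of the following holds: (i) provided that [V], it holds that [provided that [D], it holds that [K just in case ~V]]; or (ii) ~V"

S1: Parsed as ¬(K ↑ ((¬D → ¬V) ↔ K))

¬D = ¬T = F
¬V = ¬T = F
¬D → ¬V = F → F = T
(¬D → ¬V) ↔ K = T ↔ T = T
K ↑ ((¬D → ¬V) ↔ K) = T ↑ T = F
¬(K ↑ ((¬D → ¬V) ↔ K)) = ¬F = T
Hence S1 is true.

S2: In symbols: (V → (D → (K ↔ ¬V))) ∨ ¬V

¬V = ¬T = F
K ↔ ¬V = T ↔ F = F
D → (K ↔ ¬V) = T → F = F
V → (D → (K ↔ ¬V)) = T → F = F
¬V = ¬T = F
(V → (D → (K ↔ ¬V))) ∨ ¬V = F ∨ F = F
Hence S2 is false.

S1 True, S2 False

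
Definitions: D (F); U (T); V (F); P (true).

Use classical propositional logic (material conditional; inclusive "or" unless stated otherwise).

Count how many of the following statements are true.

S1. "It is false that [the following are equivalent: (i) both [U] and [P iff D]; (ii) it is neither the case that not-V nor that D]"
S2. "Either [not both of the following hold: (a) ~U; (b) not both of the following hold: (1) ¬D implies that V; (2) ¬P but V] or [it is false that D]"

1

S1: This is ~((U & (P <-> D)) <-> (~V nor D)).

P <-> D = T <-> F = F
U & (P <-> D) = T & F = F
~V = ~F = T
~V nor D = T nor F = F
(U & (P <-> D)) <-> (~V nor D) = F <-> F = T
~((U & (P <-> D)) <-> (~V nor D)) = ~T = F
So S1 is false.

S2: Parsed as (~U nand ((~D -> V) nand (~P & V))) | ~D

~U = ~T = F
~D = ~F = T
~D -> V = T -> F = F
~P = ~T = F
~P & V = F & F = F
(~D -> V) nand (~P & V) = F nand F = T
~U nand ((~D -> V) nand (~P & V)) = F nand T = T
~D = ~F = T
(~U nand ((~D -> V) nand (~P & V))) | ~D = T | T = T
Hence S2 is true.

Count: 1.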